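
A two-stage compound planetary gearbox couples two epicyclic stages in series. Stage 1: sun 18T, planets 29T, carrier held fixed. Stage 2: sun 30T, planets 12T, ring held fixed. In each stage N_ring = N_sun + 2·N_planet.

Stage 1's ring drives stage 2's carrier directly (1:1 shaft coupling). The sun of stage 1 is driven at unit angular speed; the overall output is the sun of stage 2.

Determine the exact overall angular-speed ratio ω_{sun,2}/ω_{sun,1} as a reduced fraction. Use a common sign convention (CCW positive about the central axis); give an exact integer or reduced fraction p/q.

-63/95

Stage 1: N_ring = 18 + 2·29 = 76
Stage 1: 18(ω_s−ω_c) = −76(ω_r−ω_c),  ω_c=0, ω_s=1
Stage 1: ω_r = 0 − (18/76)(1−0) = -9/38
  ⇒ ω_r¹/ω_s¹ = -9/38
Stage 2: N_ring = 30 + 2·12 = 54
Stage 2: 30(ω_s−ω_c) = −54(ω_r−ω_c),  ω_r=0, ω_c=1
Stage 2: ω_s = 1 − (54/30)(0−1) = 14/5
  ⇒ ω_s²/ω_c² = 14/5
Coupling ω_c² = ω_r¹ ⇒ overall = -9/38 × 14/5 = -63/95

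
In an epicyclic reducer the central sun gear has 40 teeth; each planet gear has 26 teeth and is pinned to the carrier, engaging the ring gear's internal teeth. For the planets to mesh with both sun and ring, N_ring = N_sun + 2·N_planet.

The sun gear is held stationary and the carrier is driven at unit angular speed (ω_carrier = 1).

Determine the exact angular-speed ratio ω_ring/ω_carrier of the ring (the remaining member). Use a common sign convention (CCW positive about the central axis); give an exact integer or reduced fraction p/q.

N_ring = 40 + 2·26 = 92
40(ω_s−ω_c) = −92(ω_r−ω_c),  ω_s=0, ω_c=1
ω_r = 1 − (40/92)(0−1) = 33/23
ω_r/ω_c = 33/23

33/23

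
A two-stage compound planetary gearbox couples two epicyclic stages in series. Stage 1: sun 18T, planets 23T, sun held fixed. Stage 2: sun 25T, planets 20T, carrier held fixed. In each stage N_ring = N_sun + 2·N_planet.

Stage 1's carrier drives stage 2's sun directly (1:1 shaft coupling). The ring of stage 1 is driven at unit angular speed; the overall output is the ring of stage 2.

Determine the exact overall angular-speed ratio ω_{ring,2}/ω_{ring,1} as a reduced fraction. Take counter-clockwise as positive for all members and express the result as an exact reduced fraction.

Stage 1: N_ring = 18 + 2·23 = 64
Stage 1: 18(ω_s−ω_c) = −64(ω_r−ω_c),  ω_s=0, ω_r=1
Stage 1: 18(0−ω_c) = −64(1−ω_c)  ⇒  82ω_c = 64  ⇒  ω_c = 32/41
  ⇒ ω_c¹/ω_r¹ = 32/41
Stage 2: N_ring = 25 + 2·20 = 65
Stage 2: 25(ω_s−ω_c) = −65(ω_r−ω_c),  ω_c=0, ω_s=1
Stage 2: ω_r = 0 − (25/65)(1−0) = -5/13
  ⇒ ω_r²/ω_s² = -5/13
Coupling ω_s² = ω_c¹ ⇒ overall = 32/41 × -5/13 = -160/533

-160/533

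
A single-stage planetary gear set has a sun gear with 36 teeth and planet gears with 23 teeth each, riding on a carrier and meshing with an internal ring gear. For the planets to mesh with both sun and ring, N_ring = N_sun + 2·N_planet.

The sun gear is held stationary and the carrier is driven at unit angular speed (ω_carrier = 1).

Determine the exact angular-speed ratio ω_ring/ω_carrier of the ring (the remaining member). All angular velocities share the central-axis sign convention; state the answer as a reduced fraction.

N_ring = 36 + 2·23 = 82
36(ω_s−ω_c) = −82(ω_r−ω_c),  ω_s=0, ω_c=1
ω_r = 1 − (36/82)(0−1) = 59/41
ω_r/ω_c = 59/41

59/41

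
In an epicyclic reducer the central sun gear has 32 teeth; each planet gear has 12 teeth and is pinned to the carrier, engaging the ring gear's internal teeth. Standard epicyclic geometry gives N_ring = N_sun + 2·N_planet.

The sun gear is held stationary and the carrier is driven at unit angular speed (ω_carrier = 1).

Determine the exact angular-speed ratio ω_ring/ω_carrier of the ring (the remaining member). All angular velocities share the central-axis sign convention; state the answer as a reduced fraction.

N_ring = 32 + 2·12 = 56
32(ω_s−ω_c) = −56(ω_r−ω_c),  ω_s=0, ω_c=1
ω_r = 1 − (32/56)(0−1) = 11/7
ω_r/ω_c = 11/7

11/7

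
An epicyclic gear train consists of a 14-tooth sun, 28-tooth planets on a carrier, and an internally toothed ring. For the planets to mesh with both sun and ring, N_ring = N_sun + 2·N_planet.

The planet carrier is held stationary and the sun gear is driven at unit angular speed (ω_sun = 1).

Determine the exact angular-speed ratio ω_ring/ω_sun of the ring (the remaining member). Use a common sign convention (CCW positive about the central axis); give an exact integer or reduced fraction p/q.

N_ring = 14 + 2·28 = 70
14(ω_s−ω_c) = −70(ω_r−ω_c),  ω_c=0, ω_s=1
ω_r = 0 − (14/70)(1−0) = -1/5
ω_r/ω_s = -1/5

-1/5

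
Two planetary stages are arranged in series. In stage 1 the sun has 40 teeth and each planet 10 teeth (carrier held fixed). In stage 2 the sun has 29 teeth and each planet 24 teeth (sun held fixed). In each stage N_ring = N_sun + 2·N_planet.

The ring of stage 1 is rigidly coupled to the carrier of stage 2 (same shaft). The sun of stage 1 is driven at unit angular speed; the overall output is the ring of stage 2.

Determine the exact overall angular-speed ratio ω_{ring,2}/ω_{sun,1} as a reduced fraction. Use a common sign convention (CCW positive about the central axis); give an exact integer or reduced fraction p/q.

Stage 1: N_ring = 40 + 2·10 = 60
Stage 1: 40(ω_s−ω_c) = −60(ω_r−ω_c),  ω_c=0, ω_s=1
Stage 1: ω_r = 0 − (40/60)(1−0) = -2/3
  ⇒ ω_r¹/ω_s¹ = -2/3
Stage 2: N_ring = 29 + 2·24 = 77
Stage 2: 29(ω_s−ω_c) = −77(ω_r−ω_c),  ω_s=0, ω_c=1
Stage 2: ω_r = 1 − (29/77)(0−1) = 106/77
  ⇒ ω_r²/ω_c² = 106/77
Coupling ω_c² = ω_r¹ ⇒ overall = -2/3 × 106/77 = -212/231

-212/231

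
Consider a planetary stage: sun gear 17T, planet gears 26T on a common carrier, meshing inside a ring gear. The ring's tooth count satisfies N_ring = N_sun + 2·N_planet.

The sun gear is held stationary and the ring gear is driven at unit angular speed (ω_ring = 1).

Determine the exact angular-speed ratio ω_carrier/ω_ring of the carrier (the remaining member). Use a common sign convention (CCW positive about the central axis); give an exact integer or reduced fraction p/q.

N_ring = 17 + 2·26 = 69
17(ω_s−ω_c) = −69(ω_r−ω_c),  ω_s=0, ω_r=1
17(0−ω_c) = −69(1−ω_c)  ⇒  86ω_c = 69  ⇒  ω_c = 69/86
ω_c/ω_r = 69/86

69/86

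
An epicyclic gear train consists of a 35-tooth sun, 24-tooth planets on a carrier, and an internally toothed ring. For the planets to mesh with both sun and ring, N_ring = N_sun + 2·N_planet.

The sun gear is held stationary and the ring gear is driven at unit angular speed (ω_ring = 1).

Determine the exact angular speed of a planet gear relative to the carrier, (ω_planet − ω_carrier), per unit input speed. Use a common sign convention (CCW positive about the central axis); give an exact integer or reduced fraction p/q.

N_ring = 35 + 2·24 = 83
35(ω_s−ω_c) = −83(ω_r−ω_c),  ω_s=0, ω_r=1
35(0−ω_c) = −83(1−ω_c)  ⇒  118ω_c = 83  ⇒  ω_c = 83/118
sun–planet: 35·(0−83/118) = −24·(ω_p−ω_c)  ⇒  ω_p−ω_c = −(35/24)·(-83/118) = 2905/2832

2905/2832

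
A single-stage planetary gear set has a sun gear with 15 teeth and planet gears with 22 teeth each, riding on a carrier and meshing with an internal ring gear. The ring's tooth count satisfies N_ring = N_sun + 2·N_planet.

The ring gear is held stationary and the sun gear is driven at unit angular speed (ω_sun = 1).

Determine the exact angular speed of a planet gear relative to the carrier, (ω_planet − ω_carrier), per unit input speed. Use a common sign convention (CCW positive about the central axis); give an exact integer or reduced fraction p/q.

-885/1628

N_ring = 15 + 2·22 = 59
15(ω_s−ω_c) = −59(ω_r−ω_c),  ω_r=0, ω_s=1
15(1−ω_c) = −59(0−ω_c)  ⇒  74ω_c = 15  ⇒  ω_c = 15/74
sun–planet: 15·(1−15/74) = −22·(ω_p−ω_c)  ⇒  ω_p−ω_c = −(15/22)·(59/74) = -885/1628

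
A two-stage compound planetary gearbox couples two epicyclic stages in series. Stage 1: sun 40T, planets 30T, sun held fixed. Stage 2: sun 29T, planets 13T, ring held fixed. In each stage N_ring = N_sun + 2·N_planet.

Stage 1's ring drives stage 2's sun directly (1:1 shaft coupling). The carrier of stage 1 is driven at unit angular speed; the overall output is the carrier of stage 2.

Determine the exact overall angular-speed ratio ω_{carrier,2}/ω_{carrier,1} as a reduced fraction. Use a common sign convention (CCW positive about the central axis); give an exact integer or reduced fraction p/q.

29/60

Stage 1: N_ring = 40 + 2·30 = 100
Stage 1: 40(ω_s−ω_c) = −100(ω_r−ω_c),  ω_s=0, ω_c=1
Stage 1: ω_r = 1 − (40/100)(0−1) = 7/5
  ⇒ ω_r¹/ω_c¹ = 7/5
Stage 2: N_ring = 29 + 2·13 = 55
Stage 2: 29(ω_s−ω_c) = −55(ω_r−ω_c),  ω_r=0, ω_s=1
Stage 2: 29(1−ω_c) = −55(0−ω_c)  ⇒  84ω_c = 29  ⇒  ω_c = 29/84
  ⇒ ω_c²/ω_s² = 29/84
Coupling ω_s² = ω_r¹ ⇒ overall = 7/5 × 29/84 = 29/60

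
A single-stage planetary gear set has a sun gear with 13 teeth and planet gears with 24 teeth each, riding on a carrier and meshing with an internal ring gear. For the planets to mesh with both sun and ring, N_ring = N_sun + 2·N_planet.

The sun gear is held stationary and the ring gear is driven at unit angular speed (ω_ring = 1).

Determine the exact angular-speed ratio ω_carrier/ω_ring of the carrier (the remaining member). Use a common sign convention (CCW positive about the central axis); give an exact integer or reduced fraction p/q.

N_ring = 13 + 2·24 = 61
13(ω_s−ω_c) = −61(ω_r−ω_c),  ω_s=0, ω_r=1
13(0−ω_c) = −61(1−ω_c)  ⇒  74ω_c = 61  ⇒  ω_c = 61/74
ω_c/ω_r = 61/74

61/74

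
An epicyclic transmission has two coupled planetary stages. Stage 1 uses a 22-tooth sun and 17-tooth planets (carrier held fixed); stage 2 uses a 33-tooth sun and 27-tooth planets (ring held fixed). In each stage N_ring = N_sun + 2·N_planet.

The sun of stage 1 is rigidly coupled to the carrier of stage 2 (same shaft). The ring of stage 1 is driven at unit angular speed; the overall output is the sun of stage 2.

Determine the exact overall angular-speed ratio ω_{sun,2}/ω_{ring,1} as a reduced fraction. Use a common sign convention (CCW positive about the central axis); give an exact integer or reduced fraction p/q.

-1120/121

Stage 1: N_ring = 22 + 2·17 = 56
Stage 1: 22(ω_s−ω_c) = −56(ω_r−ω_c),  ω_c=0, ω_r=1
Stage 1: ω_s = 0 − (56/22)(1−0) = -28/11
  ⇒ ω_s¹/ω_r¹ = -28/11
Stage 2: N_ring = 33 + 2·27 = 87
Stage 2: 33(ω_s−ω_c) = −87(ω_r−ω_c),  ω_r=0, ω_c=1
Stage 2: ω_s = 1 − (87/33)(0−1) = 40/11
  ⇒ ω_s²/ω_c² = 40/11
Coupling ω_c² = ω_s¹ ⇒ overall = -28/11 × 40/11 = -1120/121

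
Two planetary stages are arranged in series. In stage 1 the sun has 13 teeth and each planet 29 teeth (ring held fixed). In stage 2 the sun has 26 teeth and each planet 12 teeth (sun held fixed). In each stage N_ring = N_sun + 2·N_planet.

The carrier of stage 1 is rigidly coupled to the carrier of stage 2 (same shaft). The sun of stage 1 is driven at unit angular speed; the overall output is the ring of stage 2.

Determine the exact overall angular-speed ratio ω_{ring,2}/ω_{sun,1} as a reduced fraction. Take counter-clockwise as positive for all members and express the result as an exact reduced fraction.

Stage 1: N_ring = 13 + 2·29 = 71
Stage 1: 13(ω_s−ω_c) = −71(ω_r−ω_c),  ω_r=0, ω_s=1
Stage 1: 13(1−ω_c) = −71(0−ω_c)  ⇒  84ω_c = 13  ⇒  ω_c = 13/84
  ⇒ ω_c¹/ω_s¹ = 13/84
Stage 2: N_ring = 26 + 2·12 = 50
Stage 2: 26(ω_s−ω_c) = −50(ω_r−ω_c),  ω_s=0, ω_c=1
Stage 2: ω_r = 1 − (26/50)(0−1) = 38/25
  ⇒ ω_r²/ω_c² = 38/25
Coupling ω_c² = ω_c¹ ⇒ overall = 13/84 × 38/25 = 247/1050

247/1050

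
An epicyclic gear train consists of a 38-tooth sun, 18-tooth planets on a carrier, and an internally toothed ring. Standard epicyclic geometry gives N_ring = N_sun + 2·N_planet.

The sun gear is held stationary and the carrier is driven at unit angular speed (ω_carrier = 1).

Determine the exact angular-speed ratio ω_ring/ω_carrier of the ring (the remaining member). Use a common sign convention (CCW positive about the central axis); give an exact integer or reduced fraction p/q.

N_ring = 38 + 2·18 = 74
38(ω_s−ω_c) = −74(ω_r−ω_c),  ω_s=0, ω_c=1
ω_r = 1 − (38/74)(0−1) = 56/37
ω_r/ω_c = 56/37

56/37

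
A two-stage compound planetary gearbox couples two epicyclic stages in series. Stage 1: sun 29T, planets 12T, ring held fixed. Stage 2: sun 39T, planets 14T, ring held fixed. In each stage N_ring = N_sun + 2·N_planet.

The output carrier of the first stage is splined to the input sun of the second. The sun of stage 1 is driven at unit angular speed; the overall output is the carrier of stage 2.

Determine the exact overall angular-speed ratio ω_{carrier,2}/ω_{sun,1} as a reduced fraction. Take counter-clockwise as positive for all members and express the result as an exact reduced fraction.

1131/8692

Stage 1: N_ring = 29 + 2·12 = 53
Stage 1: 29(ω_s−ω_c) = −53(ω_r−ω_c),  ω_r=0, ω_s=1
Stage 1: 29(1−ω_c) = −53(0−ω_c)  ⇒  82ω_c = 29  ⇒  ω_c = 29/82
  ⇒ ω_c¹/ω_s¹ = 29/82
Stage 2: N_ring = 39 + 2·14 = 67
Stage 2: 39(ω_s−ω_c) = −67(ω_r−ω_c),  ω_r=0, ω_s=1
Stage 2: 39(1−ω_c) = −67(0−ω_c)  ⇒  106ω_c = 39  ⇒  ω_c = 39/106
  ⇒ ω_c²/ω_s² = 39/106
Coupling ω_s² = ω_c¹ ⇒ overall = 29/82 × 39/106 = 1131/8692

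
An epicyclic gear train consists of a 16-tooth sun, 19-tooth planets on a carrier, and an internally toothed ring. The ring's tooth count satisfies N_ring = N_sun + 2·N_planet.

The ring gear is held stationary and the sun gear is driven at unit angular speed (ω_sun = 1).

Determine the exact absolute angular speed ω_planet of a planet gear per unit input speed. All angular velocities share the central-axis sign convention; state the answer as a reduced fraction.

N_ring = 16 + 2·19 = 54
16(ω_s−ω_c) = −54(ω_r−ω_c),  ω_r=0, ω_s=1
16(1−ω_c) = −54(0−ω_c)  ⇒  70ω_c = 16  ⇒  ω_c = 8/35
sun–planet: 16·(1−8/35) = −19·(ω_p−ω_c)  ⇒  ω_p−ω_c = −(16/19)·(27/35) = -432/665
ω_p = 8/35 − 432/665 = -8/19

-8/19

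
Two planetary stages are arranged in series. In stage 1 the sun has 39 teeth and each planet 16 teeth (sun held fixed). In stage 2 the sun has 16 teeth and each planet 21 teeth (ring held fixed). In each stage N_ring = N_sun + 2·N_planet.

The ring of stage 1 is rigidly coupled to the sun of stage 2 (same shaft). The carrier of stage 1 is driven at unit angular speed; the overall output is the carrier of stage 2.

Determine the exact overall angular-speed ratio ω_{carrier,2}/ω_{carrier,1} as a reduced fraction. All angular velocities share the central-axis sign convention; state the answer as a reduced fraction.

Stage 1: N_ring = 39 + 2·16 = 71
Stage 1: 39(ω_s−ω_c) = −71(ω_r−ω_c),  ω_s=0, ω_c=1
Stage 1: ω_r = 1 − (39/71)(0−1) = 110/71
  ⇒ ω_r¹/ω_c¹ = 110/71
Stage 2: N_ring = 16 + 2·21 = 58
Stage 2: 16(ω_s−ω_c) = −58(ω_r−ω_c),  ω_r=0, ω_s=1
Stage 2: 16(1−ω_c) = −58(0−ω_c)  ⇒  74ω_c = 16  ⇒  ω_c = 8/37
  ⇒ ω_c²/ω_s² = 8/37
Coupling ω_s² = ω_r¹ ⇒ overall = 110/71 × 8/37 = 880/2627

880/2627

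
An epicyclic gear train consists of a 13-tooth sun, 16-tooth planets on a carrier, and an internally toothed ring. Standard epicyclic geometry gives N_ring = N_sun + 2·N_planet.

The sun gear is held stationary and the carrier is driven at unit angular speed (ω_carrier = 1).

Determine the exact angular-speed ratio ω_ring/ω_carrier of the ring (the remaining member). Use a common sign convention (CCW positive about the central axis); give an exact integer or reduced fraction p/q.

58/45

N_ring = 13 + 2·16 = 45
13(ω_s−ω_c) = −45(ω_r−ω_c),  ω_s=0, ω_c=1
ω_r = 1 − (13/45)(0−1) = 58/45
ω_r/ω_c = 58/45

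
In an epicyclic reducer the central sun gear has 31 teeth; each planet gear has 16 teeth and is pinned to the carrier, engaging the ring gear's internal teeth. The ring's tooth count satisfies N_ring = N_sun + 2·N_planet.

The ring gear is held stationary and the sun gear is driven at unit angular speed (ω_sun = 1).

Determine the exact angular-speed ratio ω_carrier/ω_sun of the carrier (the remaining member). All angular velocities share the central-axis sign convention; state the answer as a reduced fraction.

N_ring = 31 + 2·16 = 63
31(ω_s−ω_c) = −63(ω_r−ω_c),  ω_r=0, ω_s=1
31(1−ω_c) = −63(0−ω_c)  ⇒  94ω_c = 31  ⇒  ω_c = 31/94
ω_c/ω_s = 31/94

31/94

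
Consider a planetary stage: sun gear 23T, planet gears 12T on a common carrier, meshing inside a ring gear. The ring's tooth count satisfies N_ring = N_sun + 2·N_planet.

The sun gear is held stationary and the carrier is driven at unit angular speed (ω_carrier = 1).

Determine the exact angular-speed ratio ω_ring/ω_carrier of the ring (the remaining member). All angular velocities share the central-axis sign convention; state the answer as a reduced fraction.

N_ring = 23 + 2·12 = 47
23(ω_s−ω_c) = −47(ω_r−ω_c),  ω_s=0, ω_c=1
ω_r = 1 − (23/47)(0−1) = 70/47
ω_r/ω_c = 70/47

70/47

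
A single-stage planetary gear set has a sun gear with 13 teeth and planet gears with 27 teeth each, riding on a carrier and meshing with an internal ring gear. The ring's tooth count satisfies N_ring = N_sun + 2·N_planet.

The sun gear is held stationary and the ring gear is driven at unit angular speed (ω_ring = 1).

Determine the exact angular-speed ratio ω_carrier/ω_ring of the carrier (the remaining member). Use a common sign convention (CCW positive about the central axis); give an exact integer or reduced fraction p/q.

N_ring = 13 + 2·27 = 67
13(ω_s−ω_c) = −67(ω_r−ω_c),  ω_s=0, ω_r=1
13(0−ω_c) = −67(1−ω_c)  ⇒  80ω_c = 67  ⇒  ω_c = 67/80
ω_c/ω_r = 67/80

67/80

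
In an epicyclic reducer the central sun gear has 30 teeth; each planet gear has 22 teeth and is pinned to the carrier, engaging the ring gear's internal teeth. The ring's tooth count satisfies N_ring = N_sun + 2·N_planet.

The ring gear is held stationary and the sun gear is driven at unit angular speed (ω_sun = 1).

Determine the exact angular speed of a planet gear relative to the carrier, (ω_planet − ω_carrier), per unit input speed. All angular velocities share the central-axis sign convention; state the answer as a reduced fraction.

-555/572

N_ring = 30 + 2·22 = 74
30(ω_s−ω_c) = −74(ω_r−ω_c),  ω_r=0, ω_s=1
30(1−ω_c) = −74(0−ω_c)  ⇒  104ω_c = 30  ⇒  ω_c = 15/52
sun–planet: 30·(1−15/52) = −22·(ω_p−ω_c)  ⇒  ω_p−ω_c = −(30/22)·(37/52) = -555/572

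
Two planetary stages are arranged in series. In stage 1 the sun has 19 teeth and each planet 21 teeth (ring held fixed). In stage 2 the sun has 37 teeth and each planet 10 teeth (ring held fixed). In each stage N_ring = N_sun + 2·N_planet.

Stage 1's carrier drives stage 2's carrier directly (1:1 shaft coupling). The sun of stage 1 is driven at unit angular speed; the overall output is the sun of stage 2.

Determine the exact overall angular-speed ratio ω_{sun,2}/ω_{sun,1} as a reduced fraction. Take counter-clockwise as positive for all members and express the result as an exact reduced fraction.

893/1480

Stage 1: N_ring = 19 + 2·21 = 61
Stage 1: 19(ω_s−ω_c) = −61(ω_r−ω_c),  ω_r=0, ω_s=1
Stage 1: 19(1−ω_c) = −61(0−ω_c)  ⇒  80ω_c = 19  ⇒  ω_c = 19/80
  ⇒ ω_c¹/ω_s¹ = 19/80
Stage 2: N_ring = 37 + 2·10 = 57
Stage 2: 37(ω_s−ω_c) = −57(ω_r−ω_c),  ω_r=0, ω_c=1
Stage 2: ω_s = 1 − (57/37)(0−1) = 94/37
  ⇒ ω_s²/ω_c² = 94/37
Coupling ω_c² = ω_c¹ ⇒ overall = 19/80 × 94/37 = 893/1480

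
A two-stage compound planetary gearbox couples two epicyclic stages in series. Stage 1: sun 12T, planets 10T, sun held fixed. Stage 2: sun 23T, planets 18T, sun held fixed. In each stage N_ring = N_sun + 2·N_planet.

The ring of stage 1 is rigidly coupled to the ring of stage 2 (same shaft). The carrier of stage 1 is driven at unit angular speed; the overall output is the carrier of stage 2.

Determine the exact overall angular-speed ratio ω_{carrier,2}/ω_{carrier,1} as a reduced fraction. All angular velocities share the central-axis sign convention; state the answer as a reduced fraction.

649/656

Stage 1: N_ring = 12 + 2·10 = 32
Stage 1: 12(ω_s−ω_c) = −32(ω_r−ω_c),  ω_s=0, ω_c=1
Stage 1: ω_r = 1 − (12/32)(0−1) = 11/8
  ⇒ ω_r¹/ω_c¹ = 11/8
Stage 2: N_ring = 23 + 2·18 = 59
Stage 2: 23(ω_s−ω_c) = −59(ω_r−ω_c),  ω_s=0, ω_r=1
Stage 2: 23(0−ω_c) = −59(1−ω_c)  ⇒  82ω_c = 59  ⇒  ω_c = 59/82
  ⇒ ω_c²/ω_r² = 59/82
Coupling ω_r² = ω_r¹ ⇒ overall = 11/8 × 59/82 = 649/656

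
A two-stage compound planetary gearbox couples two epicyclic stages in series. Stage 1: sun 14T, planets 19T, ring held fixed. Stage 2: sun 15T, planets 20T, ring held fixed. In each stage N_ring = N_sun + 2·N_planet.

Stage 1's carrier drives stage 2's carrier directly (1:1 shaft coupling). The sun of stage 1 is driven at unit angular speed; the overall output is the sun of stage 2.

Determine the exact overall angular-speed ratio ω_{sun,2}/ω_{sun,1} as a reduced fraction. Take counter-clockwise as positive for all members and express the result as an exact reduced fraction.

Stage 1: N_ring = 14 + 2·19 = 52
Stage 1: 14(ω_s−ω_c) = −52(ω_r−ω_c),  ω_r=0, ω_s=1
Stage 1: 14(1−ω_c) = −52(0−ω_c)  ⇒  66ω_c = 14  ⇒  ω_c = 7/33
  ⇒ ω_c¹/ω_s¹ = 7/33
Stage 2: N_ring = 15 + 2·20 = 55
Stage 2: 15(ω_s−ω_c) = −55(ω_r−ω_c),  ω_r=0, ω_c=1
Stage 2: ω_s = 1 − (55/15)(0−1) = 14/3
  ⇒ ω_s²/ω_c² = 14/3
Coupling ω_c² = ω_c¹ ⇒ overall = 7/33 × 14/3 = 98/99

98/99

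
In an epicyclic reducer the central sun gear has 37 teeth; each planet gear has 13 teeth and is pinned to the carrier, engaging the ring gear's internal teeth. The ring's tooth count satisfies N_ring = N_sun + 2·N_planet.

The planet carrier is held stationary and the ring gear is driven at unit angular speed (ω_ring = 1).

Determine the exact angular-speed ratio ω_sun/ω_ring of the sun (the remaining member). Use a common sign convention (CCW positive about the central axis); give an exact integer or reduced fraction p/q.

-63/37

N_ring = 37 + 2·13 = 63
37(ω_s−ω_c) = −63(ω_r−ω_c),  ω_c=0, ω_r=1
ω_s = 0 − (63/37)(1−0) = -63/37
ω_s/ω_r = -63/37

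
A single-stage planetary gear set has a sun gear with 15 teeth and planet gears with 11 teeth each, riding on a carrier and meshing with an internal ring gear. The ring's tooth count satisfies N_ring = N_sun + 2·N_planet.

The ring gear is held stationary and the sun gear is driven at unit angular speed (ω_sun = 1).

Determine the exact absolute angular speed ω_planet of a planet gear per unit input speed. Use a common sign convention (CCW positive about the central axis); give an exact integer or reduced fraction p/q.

-15/22

N_ring = 15 + 2·11 = 37
15(ω_s−ω_c) = −37(ω_r−ω_c),  ω_r=0, ω_s=1
15(1−ω_c) = −37(0−ω_c)  ⇒  52ω_c = 15  ⇒  ω_c = 15/52
sun–planet: 15·(1−15/52) = −11·(ω_p−ω_c)  ⇒  ω_p−ω_c = −(15/11)·(37/52) = -555/572
ω_p = 15/52 − 555/572 = -15/22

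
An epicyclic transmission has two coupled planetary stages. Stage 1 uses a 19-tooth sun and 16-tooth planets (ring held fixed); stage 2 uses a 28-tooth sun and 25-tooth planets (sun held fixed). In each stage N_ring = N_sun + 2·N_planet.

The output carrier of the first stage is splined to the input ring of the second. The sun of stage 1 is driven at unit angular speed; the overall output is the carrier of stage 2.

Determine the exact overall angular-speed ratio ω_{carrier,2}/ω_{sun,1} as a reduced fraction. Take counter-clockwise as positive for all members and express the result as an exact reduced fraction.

Stage 1: N_ring = 19 + 2·16 = 51
Stage 1: 19(ω_s−ω_c) = −51(ω_r−ω_c),  ω_r=0, ω_s=1
Stage 1: 19(1−ω_c) = −51(0−ω_c)  ⇒  70ω_c = 19  ⇒  ω_c = 19/70
  ⇒ ω_c¹/ω_s¹ = 19/70
Stage 2: N_ring = 28 + 2·25 = 78
Stage 2: 28(ω_s−ω_c) = −78(ω_r−ω_c),  ω_s=0, ω_r=1
Stage 2: 28(0−ω_c) = −78(1−ω_c)  ⇒  106ω_c = 78  ⇒  ω_c = 39/53
  ⇒ ω_c²/ω_r² = 39/53
Coupling ω_r² = ω_c¹ ⇒ overall = 19/70 × 39/53 = 741/3710

741/3710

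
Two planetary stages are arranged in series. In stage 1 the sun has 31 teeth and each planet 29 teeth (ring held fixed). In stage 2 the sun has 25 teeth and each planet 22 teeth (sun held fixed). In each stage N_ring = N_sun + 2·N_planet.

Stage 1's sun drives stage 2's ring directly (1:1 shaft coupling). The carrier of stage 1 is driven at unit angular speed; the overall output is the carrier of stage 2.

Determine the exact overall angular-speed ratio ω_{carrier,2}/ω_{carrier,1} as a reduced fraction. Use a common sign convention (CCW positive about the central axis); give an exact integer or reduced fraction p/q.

Stage 1: N_ring = 31 + 2·29 = 89
Stage 1: 31(ω_s−ω_c) = −89(ω_r−ω_c),  ω_r=0, ω_c=1
Stage 1: ω_s = 1 − (89/31)(0−1) = 120/31
  ⇒ ω_s¹/ω_c¹ = 120/31
Stage 2: N_ring = 25 + 2·22 = 69
Stage 2: 25(ω_s−ω_c) = −69(ω_r−ω_c),  ω_s=0, ω_r=1
Stage 2: 25(0−ω_c) = −69(1−ω_c)  ⇒  94ω_c = 69  ⇒  ω_c = 69/94
  ⇒ ω_c²/ω_r² = 69/94
Coupling ω_r² = ω_s¹ ⇒ overall = 120/31 × 69/94 = 4140/1457

4140/1457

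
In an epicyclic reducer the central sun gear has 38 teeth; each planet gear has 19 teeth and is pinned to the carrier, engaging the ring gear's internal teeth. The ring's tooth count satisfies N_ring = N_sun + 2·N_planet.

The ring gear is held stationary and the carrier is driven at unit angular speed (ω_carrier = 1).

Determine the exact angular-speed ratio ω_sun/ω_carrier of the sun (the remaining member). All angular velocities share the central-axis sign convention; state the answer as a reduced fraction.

3

N_ring = 38 + 2·19 = 76
38(ω_s−ω_c) = −76(ω_r−ω_c),  ω_r=0, ω_c=1
ω_s = 1 − (76/38)(0−1) = 3
ω_s/ω_c = 3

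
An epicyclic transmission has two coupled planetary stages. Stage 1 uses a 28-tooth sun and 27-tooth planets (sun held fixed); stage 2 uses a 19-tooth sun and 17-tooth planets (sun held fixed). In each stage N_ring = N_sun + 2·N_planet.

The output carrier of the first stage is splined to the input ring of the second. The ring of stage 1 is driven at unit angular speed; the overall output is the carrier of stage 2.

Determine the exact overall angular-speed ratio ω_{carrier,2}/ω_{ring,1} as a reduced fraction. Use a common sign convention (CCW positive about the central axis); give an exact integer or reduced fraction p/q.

2173/3960

Stage 1: N_ring = 28 + 2·27 = 82
Stage 1: 28(ω_s−ω_c) = −82(ω_r−ω_c),  ω_s=0, ω_r=1
Stage 1: 28(0−ω_c) = −82(1−ω_c)  ⇒  110ω_c = 82  ⇒  ω_c = 41/55
  ⇒ ω_c¹/ω_r¹ = 41/55
Stage 2: N_ring = 19 + 2·17 = 53
Stage 2: 19(ω_s−ω_c) = −53(ω_r−ω_c),  ω_s=0, ω_r=1
Stage 2: 19(0−ω_c) = −53(1−ω_c)  ⇒  72ω_c = 53  ⇒  ω_c = 53/72
  ⇒ ω_c²/ω_r² = 53/72
Coupling ω_r² = ω_c¹ ⇒ overall = 41/55 × 53/72 = 2173/3960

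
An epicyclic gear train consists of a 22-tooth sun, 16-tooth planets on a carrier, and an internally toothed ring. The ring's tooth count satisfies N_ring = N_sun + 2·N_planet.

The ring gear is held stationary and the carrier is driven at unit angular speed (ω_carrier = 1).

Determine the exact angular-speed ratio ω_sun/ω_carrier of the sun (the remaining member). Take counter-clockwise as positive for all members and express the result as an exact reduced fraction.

N_ring = 22 + 2·16 = 54
22(ω_s−ω_c) = −54(ω_r−ω_c),  ω_r=0, ω_c=1
ω_s = 1 − (54/22)(0−1) = 38/11
ω_s/ω_c = 38/11

38/11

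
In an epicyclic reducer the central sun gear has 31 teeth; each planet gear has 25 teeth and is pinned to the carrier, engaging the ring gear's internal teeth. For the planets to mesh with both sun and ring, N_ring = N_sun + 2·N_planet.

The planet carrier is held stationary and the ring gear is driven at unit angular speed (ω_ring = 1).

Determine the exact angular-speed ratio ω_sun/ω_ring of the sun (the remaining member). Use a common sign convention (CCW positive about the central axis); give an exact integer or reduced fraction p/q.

N_ring = 31 + 2·25 = 81
31(ω_s−ω_c) = −81(ω_r−ω_c),  ω_c=0, ω_r=1
ω_s = 0 − (81/31)(1−0) = -81/31
ω_s/ω_r = -81/31

-81/31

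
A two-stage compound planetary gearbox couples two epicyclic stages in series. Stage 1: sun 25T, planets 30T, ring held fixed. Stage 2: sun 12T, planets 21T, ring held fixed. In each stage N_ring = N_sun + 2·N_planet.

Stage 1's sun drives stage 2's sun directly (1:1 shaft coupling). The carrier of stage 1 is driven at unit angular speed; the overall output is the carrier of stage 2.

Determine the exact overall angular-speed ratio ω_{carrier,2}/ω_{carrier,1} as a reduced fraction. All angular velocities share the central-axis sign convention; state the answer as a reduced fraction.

Stage 1: N_ring = 25 + 2·30 = 85
Stage 1: 25(ω_s−ω_c) = −85(ω_r−ω_c),  ω_r=0, ω_c=1
Stage 1: ω_s = 1 − (85/25)(0−1) = 22/5
  ⇒ ω_s¹/ω_c¹ = 22/5
Stage 2: N_ring = 12 + 2·21 = 54
Stage 2: 12(ω_s−ω_c) = −54(ω_r−ω_c),  ω_r=0, ω_s=1
Stage 2: 12(1−ω_c) = −54(0−ω_c)  ⇒  66ω_c = 12  ⇒  ω_c = 2/11
  ⇒ ω_c²/ω_s² = 2/11
Coupling ω_s² = ω_s¹ ⇒ overall = 22/5 × 2/11 = 4/5

4/5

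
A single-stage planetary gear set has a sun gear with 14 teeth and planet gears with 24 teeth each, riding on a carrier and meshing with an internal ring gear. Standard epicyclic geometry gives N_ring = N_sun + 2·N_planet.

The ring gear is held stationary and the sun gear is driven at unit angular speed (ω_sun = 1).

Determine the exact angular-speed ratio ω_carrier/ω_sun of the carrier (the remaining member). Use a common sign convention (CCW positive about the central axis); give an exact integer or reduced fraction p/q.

N_ring = 14 + 2·24 = 62
14(ω_s−ω_c) = −62(ω_r−ω_c),  ω_r=0, ω_s=1
14(1−ω_c) = −62(0−ω_c)  ⇒  76ω_c = 14  ⇒  ω_c = 7/38
ω_c/ω_s = 7/38

7/38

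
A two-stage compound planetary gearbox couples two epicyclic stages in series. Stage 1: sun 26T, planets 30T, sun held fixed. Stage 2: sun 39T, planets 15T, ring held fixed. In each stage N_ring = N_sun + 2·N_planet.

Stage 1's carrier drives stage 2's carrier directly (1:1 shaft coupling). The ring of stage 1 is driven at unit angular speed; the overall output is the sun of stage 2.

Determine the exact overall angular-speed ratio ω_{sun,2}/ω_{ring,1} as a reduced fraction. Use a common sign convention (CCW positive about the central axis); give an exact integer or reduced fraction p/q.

387/182

Stage 1: N_ring = 26 + 2·30 = 86
Stage 1: 26(ω_s−ω_c) = −86(ω_r−ω_c),  ω_s=0, ω_r=1
Stage 1: 26(0−ω_c) = −86(1−ω_c)  ⇒  112ω_c = 86  ⇒  ω_c = 43/56
  ⇒ ω_c¹/ω_r¹ = 43/56
Stage 2: N_ring = 39 + 2·15 = 69
Stage 2: 39(ω_s−ω_c) = −69(ω_r−ω_c),  ω_r=0, ω_c=1
Stage 2: ω_s = 1 − (69/39)(0−1) = 36/13
  ⇒ ω_s²/ω_c² = 36/13
Coupling ω_c² = ω_c¹ ⇒ overall = 43/56 × 36/13 = 387/182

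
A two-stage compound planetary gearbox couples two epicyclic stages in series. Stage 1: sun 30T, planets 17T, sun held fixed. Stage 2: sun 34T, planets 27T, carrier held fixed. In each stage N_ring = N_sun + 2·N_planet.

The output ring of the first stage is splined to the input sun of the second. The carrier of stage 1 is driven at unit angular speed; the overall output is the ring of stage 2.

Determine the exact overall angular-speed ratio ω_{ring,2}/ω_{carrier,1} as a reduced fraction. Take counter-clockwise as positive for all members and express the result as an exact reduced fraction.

Stage 1: N_ring = 30 + 2·17 = 64
Stage 1: 30(ω_s−ω_c) = −64(ω_r−ω_c),  ω_s=0, ω_c=1
Stage 1: ω_r = 1 − (30/64)(0−1) = 47/32
  ⇒ ω_r¹/ω_c¹ = 47/32
Stage 2: N_ring = 34 + 2·27 = 88
Stage 2: 34(ω_s−ω_c) = −88(ω_r−ω_c),  ω_c=0, ω_s=1
Stage 2: ω_r = 0 − (34/88)(1−0) = -17/44
  ⇒ ω_r²/ω_s² = -17/44
Coupling ω_s² = ω_r¹ ⇒ overall = 47/32 × -17/44 = -799/1408

-799/1408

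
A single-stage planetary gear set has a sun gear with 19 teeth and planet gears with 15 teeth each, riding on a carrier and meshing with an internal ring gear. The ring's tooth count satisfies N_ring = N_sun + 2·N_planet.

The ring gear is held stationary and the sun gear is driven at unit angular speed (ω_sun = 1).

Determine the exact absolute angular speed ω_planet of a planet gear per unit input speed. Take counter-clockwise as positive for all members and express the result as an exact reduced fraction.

-19/30

N_ring = 19 + 2·15 = 49
19(ω_s−ω_c) = −49(ω_r−ω_c),  ω_r=0, ω_s=1
19(1−ω_c) = −49(0−ω_c)  ⇒  68ω_c = 19  ⇒  ω_c = 19/68
sun–planet: 19·(1−19/68) = −15·(ω_p−ω_c)  ⇒  ω_p−ω_c = −(19/15)·(49/68) = -931/1020
ω_p = 19/68 − 931/1020 = -19/30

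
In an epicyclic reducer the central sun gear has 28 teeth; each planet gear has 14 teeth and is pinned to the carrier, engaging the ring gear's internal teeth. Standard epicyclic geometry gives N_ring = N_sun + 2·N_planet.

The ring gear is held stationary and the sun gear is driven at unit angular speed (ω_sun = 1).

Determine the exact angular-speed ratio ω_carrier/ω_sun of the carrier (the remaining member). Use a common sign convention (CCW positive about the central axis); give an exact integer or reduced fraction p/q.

1/3

N_ring = 28 + 2·14 = 56
28(ω_s−ω_c) = −56(ω_r−ω_c),  ω_r=0, ω_s=1
28(1−ω_c) = −56(0−ω_c)  ⇒  84ω_c = 28  ⇒  ω_c = 1/3
ω_c/ω_s = 1/3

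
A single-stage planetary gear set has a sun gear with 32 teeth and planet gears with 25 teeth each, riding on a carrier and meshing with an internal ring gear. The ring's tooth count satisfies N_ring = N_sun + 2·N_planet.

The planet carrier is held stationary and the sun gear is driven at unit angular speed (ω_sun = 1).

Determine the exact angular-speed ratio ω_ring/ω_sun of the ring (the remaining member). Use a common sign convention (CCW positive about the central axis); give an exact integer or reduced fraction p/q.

N_ring = 32 + 2·25 = 82
32(ω_s−ω_c) = −82(ω_r−ω_c),  ω_c=0, ω_s=1
ω_r = 0 − (32/82)(1−0) = -16/41
ω_r/ω_s = -16/41

-16/41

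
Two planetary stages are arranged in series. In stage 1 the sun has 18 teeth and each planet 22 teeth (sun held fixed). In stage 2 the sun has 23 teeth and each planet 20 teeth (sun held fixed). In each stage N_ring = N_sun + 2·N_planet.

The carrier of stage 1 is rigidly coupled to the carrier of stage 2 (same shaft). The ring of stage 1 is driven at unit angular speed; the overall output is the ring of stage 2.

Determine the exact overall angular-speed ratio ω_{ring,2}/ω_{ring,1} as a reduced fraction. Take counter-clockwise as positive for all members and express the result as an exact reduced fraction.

1333/1260

Stage 1: N_ring = 18 + 2·22 = 62
Stage 1: 18(ω_s−ω_c) = −62(ω_r−ω_c),  ω_s=0, ω_r=1
Stage 1: 18(0−ω_c) = −62(1−ω_c)  ⇒  80ω_c = 62  ⇒  ω_c = 31/40
  ⇒ ω_c¹/ω_r¹ = 31/40
Stage 2: N_ring = 23 + 2·20 = 63
Stage 2: 23(ω_s−ω_c) = −63(ω_r−ω_c),  ω_s=0, ω_c=1
Stage 2: ω_r = 1 − (23/63)(0−1) = 86/63
  ⇒ ω_r²/ω_c² = 86/63
Coupling ω_c² = ω_c¹ ⇒ overall = 31/40 × 86/63 = 1333/1260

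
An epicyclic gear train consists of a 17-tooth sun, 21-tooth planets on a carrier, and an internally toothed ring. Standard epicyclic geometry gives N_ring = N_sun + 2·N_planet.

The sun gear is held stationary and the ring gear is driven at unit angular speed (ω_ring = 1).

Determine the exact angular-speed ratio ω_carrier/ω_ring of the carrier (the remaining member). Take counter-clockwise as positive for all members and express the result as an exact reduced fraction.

59/76

N_ring = 17 + 2·21 = 59
17(ω_s−ω_c) = −59(ω_r−ω_c),  ω_s=0, ω_r=1
17(0−ω_c) = −59(1−ω_c)  ⇒  76ω_c = 59  ⇒  ω_c = 59/76
ω_c/ω_r = 59/76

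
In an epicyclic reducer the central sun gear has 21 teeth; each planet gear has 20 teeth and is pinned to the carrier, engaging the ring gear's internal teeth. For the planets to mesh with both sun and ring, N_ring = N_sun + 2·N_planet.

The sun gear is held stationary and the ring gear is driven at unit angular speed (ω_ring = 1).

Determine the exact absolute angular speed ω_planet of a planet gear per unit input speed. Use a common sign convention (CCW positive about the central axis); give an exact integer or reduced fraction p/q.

61/40

N_ring = 21 + 2·20 = 61
21(ω_s−ω_c) = −61(ω_r−ω_c),  ω_s=0, ω_r=1
21(0−ω_c) = −61(1−ω_c)  ⇒  82ω_c = 61  ⇒  ω_c = 61/82
sun–planet: 21·(0−61/82) = −20·(ω_p−ω_c)  ⇒  ω_p−ω_c = −(21/20)·(-61/82) = 1281/1640
ω_p = 61/82 + 1281/1640 = 61/40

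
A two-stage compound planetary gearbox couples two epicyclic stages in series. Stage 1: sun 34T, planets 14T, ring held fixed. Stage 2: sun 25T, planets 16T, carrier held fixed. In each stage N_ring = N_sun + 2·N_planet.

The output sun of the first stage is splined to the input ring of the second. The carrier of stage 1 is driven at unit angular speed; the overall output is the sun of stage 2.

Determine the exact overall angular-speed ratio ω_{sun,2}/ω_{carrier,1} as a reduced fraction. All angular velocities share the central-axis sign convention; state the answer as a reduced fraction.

Stage 1: N_ring = 34 + 2·14 = 62
Stage 1: 34(ω_s−ω_c) = −62(ω_r−ω_c),  ω_r=0, ω_c=1
Stage 1: ω_s = 1 − (62/34)(0−1) = 48/17
  ⇒ ω_s¹/ω_c¹ = 48/17
Stage 2: N_ring = 25 + 2·16 = 57
Stage 2: 25(ω_s−ω_c) = −57(ω_r−ω_c),  ω_c=0, ω_r=1
Stage 2: ω_s = 0 − (57/25)(1−0) = -57/25
  ⇒ ω_s²/ω_r² = -57/25
Coupling ω_r² = ω_s¹ ⇒ overall = 48/17 × -57/25 = -2736/425

-2736/425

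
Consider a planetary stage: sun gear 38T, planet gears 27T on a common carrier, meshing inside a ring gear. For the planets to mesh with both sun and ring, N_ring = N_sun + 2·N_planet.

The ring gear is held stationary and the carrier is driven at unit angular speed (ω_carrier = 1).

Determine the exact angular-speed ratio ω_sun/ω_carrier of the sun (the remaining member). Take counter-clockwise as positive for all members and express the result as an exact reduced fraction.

N_ring = 38 + 2·27 = 92
38(ω_s−ω_c) = −92(ω_r−ω_c),  ω_r=0, ω_c=1
ω_s = 1 − (92/38)(0−1) = 65/19
ω_s/ω_c = 65/19

65/19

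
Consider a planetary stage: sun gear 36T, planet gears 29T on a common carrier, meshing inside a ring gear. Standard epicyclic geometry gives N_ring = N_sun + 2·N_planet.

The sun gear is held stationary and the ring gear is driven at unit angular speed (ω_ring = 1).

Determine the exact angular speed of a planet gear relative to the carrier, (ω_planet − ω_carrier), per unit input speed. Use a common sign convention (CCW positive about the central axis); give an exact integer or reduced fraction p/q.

N_ring = 36 + 2·29 = 94
36(ω_s−ω_c) = −94(ω_r−ω_c),  ω_s=0, ω_r=1
36(0−ω_c) = −94(1−ω_c)  ⇒  130ω_c = 94  ⇒  ω_c = 47/65
sun–planet: 36·(0−47/65) = −29·(ω_p−ω_c)  ⇒  ω_p−ω_c = −(36/29)·(-47/65) = 1692/1885

1692/1885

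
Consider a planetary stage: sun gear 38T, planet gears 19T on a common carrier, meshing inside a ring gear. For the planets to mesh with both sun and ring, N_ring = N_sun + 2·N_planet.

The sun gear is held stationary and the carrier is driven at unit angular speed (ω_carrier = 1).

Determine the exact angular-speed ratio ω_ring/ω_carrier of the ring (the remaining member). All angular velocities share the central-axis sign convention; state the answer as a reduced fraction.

3/2

N_ring = 38 + 2·19 = 76
38(ω_s−ω_c) = −76(ω_r−ω_c),  ω_s=0, ω_c=1
ω_r = 1 − (38/76)(0−1) = 3/2
ω_r/ω_c = 3/2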